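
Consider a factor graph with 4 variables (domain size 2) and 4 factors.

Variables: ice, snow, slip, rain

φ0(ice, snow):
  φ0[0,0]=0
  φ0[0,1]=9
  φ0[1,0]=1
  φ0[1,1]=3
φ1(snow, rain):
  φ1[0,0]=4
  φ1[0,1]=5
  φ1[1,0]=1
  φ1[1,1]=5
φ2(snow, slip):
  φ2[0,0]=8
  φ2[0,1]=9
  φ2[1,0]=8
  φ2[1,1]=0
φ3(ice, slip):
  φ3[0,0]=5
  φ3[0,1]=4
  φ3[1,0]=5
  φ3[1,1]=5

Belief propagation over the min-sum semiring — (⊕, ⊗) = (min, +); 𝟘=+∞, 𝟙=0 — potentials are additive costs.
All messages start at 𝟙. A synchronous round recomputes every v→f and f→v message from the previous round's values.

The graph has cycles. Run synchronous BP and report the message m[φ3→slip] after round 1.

message @ round 1 = [5, 4]

init: all messages = 𝟙 over 2 values
r1 m[φ0→ice] = [0, 1]
r1 m[φ0→snow] = [0, 3]
r1 m[φ1→snow] = [4, 1]
r1 m[φ1→rain] = [1, 5]
r1 m[φ2→snow] = [8, 0]
r1 m[φ2→slip] = [8, 0]
r1 m[φ3→ice] = [4, 5]
r1 m[φ3→slip] = [5, 4]
r1 m[ice→φ0] = [0, 0]
r1 m[ice→φ3] = [0, 0]
r1 m[snow→φ0] = [0, 0]
r1 m[snow→φ1] = [0, 0]
r1 m[snow→φ2] = [0, 0]
r1 m[slip→φ2] = [0, 0]
r1 m[slip→φ3] = [0, 0]
r1 m[rain→φ1] = [0, 0]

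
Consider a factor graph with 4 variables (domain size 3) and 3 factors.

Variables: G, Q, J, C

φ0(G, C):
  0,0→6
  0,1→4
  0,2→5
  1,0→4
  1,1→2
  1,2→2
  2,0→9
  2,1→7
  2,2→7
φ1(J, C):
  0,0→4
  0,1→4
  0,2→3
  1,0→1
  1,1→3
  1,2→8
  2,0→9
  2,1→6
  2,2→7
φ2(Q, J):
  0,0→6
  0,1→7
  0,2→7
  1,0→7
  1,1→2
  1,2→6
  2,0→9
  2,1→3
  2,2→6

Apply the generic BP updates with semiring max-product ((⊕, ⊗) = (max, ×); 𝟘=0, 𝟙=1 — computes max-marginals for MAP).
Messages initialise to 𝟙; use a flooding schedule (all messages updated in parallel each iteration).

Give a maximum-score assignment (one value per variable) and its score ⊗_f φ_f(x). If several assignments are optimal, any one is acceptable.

init: all messages = 𝟙 over 3 values
r1 m[φ0→G] = [6, 4, 9]
r1 m[φ0→C] = [9, 7, 7]
r1 m[φ1→J] = [4, 8, 9]
r1 m[φ1→C] = [9, 6, 8]
r1 m[φ2→Q] = [7, 7, 9]
r1 m[φ2→J] = [9, 7, 7]
r1 m[G→φ0] = [1, 1, 1]
r1 m[Q→φ2] = [1, 1, 1]
r1 m[J→φ1] = [1, 1, 1]
r1 m[J→φ2] = [1, 1, 1]
r1 m[C→φ0] = [1, 1, 1]
r1 m[C→φ1] = [1, 1, 1]
r2 m[φ0→G] = [6, 4, 9]
r2 m[φ0→C] = [9, 7, 7]
r2 m[φ1→J] = [4, 8, 9]
r2 m[φ1→C] = [9, 6, 8]
r2 m[φ2→Q] = [7, 7, 9]
r2 m[φ2→J] = [9, 7, 7]
r2 m[G→φ0] = [1, 1, 1]
r2 m[Q→φ2] = [1, 1, 1]
r2 m[J→φ1] = [9, 7, 7]
r2 m[J→φ2] = [4, 8, 9]
r2 m[C→φ0] = [9, 6, 8]
r2 m[C→φ1] = [9, 7, 7]
r3 m[φ0→G] = [54, 36, 81]
r3 m[φ0→C] = [9, 7, 7]
r3 m[φ1→J] = [36, 56, 81]
r3 m[φ1→C] = [63, 42, 56]
r3 m[φ2→Q] = [63, 54, 54]
r3 m[φ2→J] = [9, 7, 7]
r3 m[G→φ0] = [1, 1, 1]
r3 m[Q→φ2] = [1, 1, 1]
r3 m[J→φ1] = [9, 7, 7]
r3 m[J→φ2] = [4, 8, 9]
r3 m[C→φ0] = [9, 6, 8]
r3 m[C→φ1] = [9, 7, 7]
r4 m[φ0→G] = [54, 36, 81]
r4 m[φ0→C] = [9, 7, 7]
r4 m[φ1→J] = [36, 56, 81]
r4 m[φ1→C] = [63, 42, 56]
r4 m[φ2→Q] = [63, 54, 54]
r4 m[φ2→J] = [9, 7, 7]
r4 m[G→φ0] = [1, 1, 1]
r4 m[Q→φ2] = [1, 1, 1]
r4 m[J→φ1] = [9, 7, 7]
r4 m[J→φ2] = [36, 56, 81]
r4 m[C→φ0] = [63, 42, 56]
r4 m[C→φ1] = [9, 7, 7]
r5 m[φ0→G] = [378, 252, 567]
r5 m[φ0→C] = [9, 7, 7]
r5 m[φ1→J] = [36, 56, 81]
r5 m[φ1→C] = [63, 42, 56]
r5 m[φ2→Q] = [567, 486, 486]
r5 m[φ2→J] = [9, 7, 7]
r5 m[G→φ0] = [1, 1, 1]
r5 m[Q→φ2] = [1, 1, 1]
r5 m[J→φ1] = [9, 7, 7]
r5 m[J→φ2] = [36, 56, 81]
r5 m[C→φ0] = [63, 42, 56]
r5 m[C→φ1] = [9, 7, 7]
r6 m[φ0→G] = [378, 252, 567]
r6 m[φ0→C] = [9, 7, 7]
r6 m[φ1→J] = [36, 56, 81]
r6 m[φ1→C] = [63, 42, 56]
r6 m[φ2→Q] = [567, 486, 486]
r6 m[φ2→J] = [9, 7, 7]
r6 m[G→φ0] = [1, 1, 1]
r6 m[Q→φ2] = [1, 1, 1]
r6 m[J→φ1] = [9, 7, 7]
r6 m[J→φ2] = [36, 56, 81]
r6 m[C→φ0] = [63, 42, 56]
r6 m[C→φ1] = [9, 7, 7]
fixed point reached at round 6
traceback from G: (G=2, Q=0, J=2, C=0), score=567

assignment: (G=2, Q=0, J=2, C=0); score = 567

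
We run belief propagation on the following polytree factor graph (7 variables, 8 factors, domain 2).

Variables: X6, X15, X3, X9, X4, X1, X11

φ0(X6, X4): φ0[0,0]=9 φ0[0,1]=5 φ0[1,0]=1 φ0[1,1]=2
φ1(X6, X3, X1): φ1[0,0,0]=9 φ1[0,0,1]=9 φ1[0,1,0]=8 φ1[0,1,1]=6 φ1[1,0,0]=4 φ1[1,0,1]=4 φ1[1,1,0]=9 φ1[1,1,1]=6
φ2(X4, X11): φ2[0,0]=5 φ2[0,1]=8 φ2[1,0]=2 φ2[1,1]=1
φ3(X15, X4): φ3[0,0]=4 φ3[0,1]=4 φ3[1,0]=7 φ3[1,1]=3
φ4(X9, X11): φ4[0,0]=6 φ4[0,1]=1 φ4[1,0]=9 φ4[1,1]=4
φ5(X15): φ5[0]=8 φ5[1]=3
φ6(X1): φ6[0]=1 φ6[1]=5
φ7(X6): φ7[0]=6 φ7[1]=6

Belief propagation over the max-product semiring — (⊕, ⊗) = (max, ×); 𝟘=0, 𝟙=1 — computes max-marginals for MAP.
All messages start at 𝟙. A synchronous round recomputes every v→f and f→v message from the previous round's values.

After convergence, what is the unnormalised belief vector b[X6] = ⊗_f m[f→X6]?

b[X6] = [3499200, 259200]

init: all messages = 𝟙 over 2 values
r1 m[φ0→X6] = [9, 2]
r1 m[φ0→X4] = [9, 5]
r1 m[φ1→X6] = [9, 9]
r1 m[φ1→X3] = [9, 9]
r1 m[φ1→X1] = [9, 9]
r1 m[φ2→X4] = [8, 2]
r1 m[φ2→X11] = [5, 8]
r1 m[φ3→X15] = [4, 7]
r1 m[φ3→X4] = [7, 4]
r1 m[φ4→X9] = [6, 9]
r1 m[φ4→X11] = [9, 4]
r1 m[φ5→X15] = [8, 3]
r1 m[φ6→X1] = [1, 5]
r1 m[φ7→X6] = [6, 6]
r1 m[X6→φ0] = [1, 1]
r1 m[X6→φ1] = [1, 1]
r1 m[X6→φ7] = [1, 1]
r1 m[X15→φ3] = [1, 1]
r1 m[X15→φ5] = [1, 1]
r1 m[X3→φ1] = [1, 1]
r1 m[X9→φ4] = [1, 1]
r1 m[X4→φ0] = [1, 1]
r1 m[X4→φ2] = [1, 1]
r1 m[X4→φ3] = [1, 1]
r1 m[X1→φ1] = [1, 1]
r1 m[X1→φ6] = [1, 1]
r1 m[X11→φ2] = [1, 1]
r1 m[X11→φ4] = [1, 1]
r2 m[φ0→X6] = [9, 2]
r2 m[φ0→X4] = [9, 5]
r2 m[φ1→X6] = [9, 9]
r2 m[φ1→X3] = [9, 9]
r2 m[φ1→X1] = [9, 9]
r2 m[φ2→X4] = [8, 2]
r2 m[φ2→X11] = [5, 8]
r2 m[φ3→X15] = [4, 7]
r2 m[φ3→X4] = [7, 4]
r2 m[φ4→X9] = [6, 9]
r2 m[φ4→X11] = [9, 4]
r2 m[φ5→X15] = [8, 3]
r2 m[φ6→X1] = [1, 5]
r2 m[φ7→X6] = [6, 6]
r2 m[X6→φ0] = [54, 54]
r2 m[X6→φ1] = [54, 12]
r2 m[X6→φ7] = [81, 18]
r2 m[X15→φ3] = [8, 3]
r2 m[X15→φ5] = [4, 7]
r2 m[X3→φ1] = [1, 1]
r2 m[X9→φ4] = [1, 1]
r2 m[X4→φ0] = [56, 8]
r2 m[X4→φ2] = [63, 20]
r2 m[X4→φ3] = [72, 10]
r2 m[X1→φ1] = [1, 5]
r2 m[X1→φ6] = [9, 9]
r2 m[X11→φ2] = [9, 4]
r2 m[X11→φ4] = [5, 8]
r3 m[φ0→X6] = [504, 56]
r3 m[φ0→X4] = [486, 270]
r3 m[φ1→X6] = [45, 30]
r3 m[φ1→X3] = [2430, 1620]
r3 m[φ1→X1] = [486, 486]
r3 m[φ2→X4] = [45, 18]
r3 m[φ2→X11] = [315, 504]
r3 m[φ3→X15] = [288, 504]
r3 m[φ3→X4] = [32, 32]
r3 m[φ4→X9] = [30, 45]
r3 m[φ4→X11] = [9, 4]
r3 m[φ5→X15] = [8, 3]
r3 m[φ6→X1] = [1, 5]
r3 m[φ7→X6] = [6, 6]
r3 m[X6→φ0] = [54, 54]
r3 m[X6→φ1] = [54, 12]
r3 m[X6→φ7] = [81, 18]
r3 m[X15→φ3] = [8, 3]
r3 m[X15→φ5] = [4, 7]
r3 m[X3→φ1] = [1, 1]
r3 m[X9→φ4] = [1, 1]
r3 m[X4→φ0] = [56, 8]
r3 m[X4→φ2] = [63, 20]
r3 m[X4→φ3] = [72, 10]
r3 m[X1→φ1] = [1, 5]
r3 m[X1→φ6] = [9, 9]
r3 m[X11→φ2] = [9, 4]
r3 m[X11→φ4] = [5, 8]
r4 m[φ0→X6] = [504, 56]
r4 m[φ0→X4] = [486, 270]
r4 m[φ1→X6] = [45, 30]
r4 m[φ1→X3] = [2430, 1620]
r4 m[φ1→X1] = [486, 486]
r4 m[φ2→X4] = [45, 18]
r4 m[φ2→X11] = [315, 504]
r4 m[φ3→X15] = [288, 504]
r4 m[φ3→X4] = [32, 32]
r4 m[φ4→X9] = [30, 45]
r4 m[φ4→X11] = [9, 4]
r4 m[φ5→X15] = [8, 3]
r4 m[φ6→X1] = [1, 5]
r4 m[φ7→X6] = [6, 6]
r4 m[X6→φ0] = [270, 180]
r4 m[X6→φ1] = [3024, 336]
r4 m[X6→φ7] = [22680, 1680]
r4 m[X15→φ3] = [8, 3]
r4 m[X15→φ5] = [288, 504]
r4 m[X3→φ1] = [1, 1]
r4 m[X9→φ4] = [1, 1]
r4 m[X4→φ0] = [1440, 576]
r4 m[X4→φ2] = [15552, 8640]
r4 m[X4→φ3] = [21870, 4860]
r4 m[X1→φ1] = [1, 5]
r4 m[X1→φ6] = [486, 486]
r4 m[X11→φ2] = [9, 4]
r4 m[X11→φ4] = [315, 504]
r5 m[φ0→X6] = [12960, 1440]
r5 m[φ0→X4] = [2430, 1350]
r5 m[φ1→X6] = [45, 30]
r5 m[φ1→X3] = [136080, 90720]
r5 m[φ1→X1] = [27216, 27216]
r5 m[φ2→X4] = [45, 18]
r5 m[φ2→X11] = [77760, 124416]
r5 m[φ3→X15] = [87480, 153090]
r5 m[φ3→X4] = [32, 32]
r5 m[φ4→X9] = [1890, 2835]
r5 m[φ4→X11] = [9, 4]
r5 m[φ5→X15] = [8, 3]
r5 m[φ6→X1] = [1, 5]
r5 m[φ7→X6] = [6, 6]
r5 m[X6→φ0] = [270, 180]
r5 m[X6→φ1] = [3024, 336]
r5 m[X6→φ7] = [22680, 1680]
r5 m[X15→φ3] = [8, 3]
r5 m[X15→φ5] = [288, 504]
r5 m[X3→φ1] = [1, 1]
r5 m[X9→φ4] = [1, 1]
r5 m[X4→φ0] = [1440, 576]
r5 m[X4→φ2] = [15552, 8640]
r5 m[X4→φ3] = [21870, 4860]
r5 m[X1→φ1] = [1, 5]
r5 m[X1→φ6] = [486, 486]
r5 m[X11→φ2] = [9, 4]
r5 m[X11→φ4] = [315, 504]
r6 m[φ0→X6] = [12960, 1440]
r6 m[φ0→X4] = [2430, 1350]
r6 m[φ1→X6] = [45, 30]
r6 m[φ1→X3] = [136080, 90720]
r6 m[φ1→X1] = [27216, 27216]
r6 m[φ2→X4] = [45, 18]
r6 m[φ2→X11] = [77760, 124416]
r6 m[φ3→X15] = [87480, 153090]
r6 m[φ3→X4] = [32, 32]
r6 m[φ4→X9] = [1890, 2835]
r6 m[φ4→X11] = [9, 4]
r6 m[φ5→X15] = [8, 3]
r6 m[φ6→X1] = [1, 5]
r6 m[φ7→X6] = [6, 6]
r6 m[X6→φ0] = [270, 180]
r6 m[X6→φ1] = [77760, 8640]
r6 m[X6→φ7] = [583200, 43200]
r6 m[X15→φ3] = [8, 3]
r6 m[X15→φ5] = [87480, 153090]
r6 m[X3→φ1] = [1, 1]
r6 m[X9→φ4] = [1, 1]
r6 m[X4→φ0] = [1440, 576]
r6 m[X4→φ2] = [77760, 43200]
r6 m[X4→φ3] = [109350, 24300]
r6 m[X1→φ1] = [1, 5]
r6 m[X1→φ6] = [27216, 27216]
r6 m[X11→φ2] = [9, 4]
r6 m[X11→φ4] = [77760, 124416]
r7 m[φ0→X6] = [12960, 1440]
r7 m[φ0→X4] = [2430, 1350]
r7 m[φ1→X6] = [45, 30]
r7 m[φ1→X3] = [3499200, 2332800]
r7 m[φ1→X1] = [699840, 699840]
r7 m[φ2→X4] = [45, 18]
r7 m[φ2→X11] = [388800, 622080]
r7 m[φ3→X15] = [437400, 765450]
r7 m[φ3→X4] = [32, 32]
r7 m[φ4→X9] = [466560, 699840]
r7 m[φ4→X11] = [9, 4]
r7 m[φ5→X15] = [8, 3]
r7 m[φ6→X1] = [1, 5]
r7 m[φ7→X6] = [6, 6]
r7 m[X6→φ0] = [270, 180]
r7 m[X6→φ1] = [77760, 8640]
r7 m[X6→φ7] = [583200, 43200]
r7 m[X15→φ3] = [8, 3]
r7 m[X15→φ5] = [87480, 153090]
r7 m[X3→φ1] = [1, 1]
r7 m[X9→φ4] = [1, 1]
r7 m[X4→φ0] = [1440, 576]
r7 m[X4→φ2] = [77760, 43200]
r7 m[X4→φ3] = [109350, 24300]
r7 m[X1→φ1] = [1, 5]
r7 m[X1→φ6] = [27216, 27216]
r7 m[X11→φ2] = [9, 4]
r7 m[X11→φ4] = [77760, 124416]
r8 m[φ0→X6] = [12960, 1440]
r8 m[φ0→X4] = [2430, 1350]
r8 m[φ1→X6] = [45, 30]
r8 m[φ1→X3] = [3499200, 2332800]
r8 m[φ1→X1] = [699840, 699840]
r8 m[φ2→X4] = [45, 18]
r8 m[φ2→X11] = [388800, 622080]
r8 m[φ3→X15] = [437400, 765450]
r8 m[φ3→X4] = [32, 32]
r8 m[φ4→X9] = [466560, 699840]
r8 m[φ4→X11] = [9, 4]
r8 m[φ5→X15] = [8, 3]
r8 m[φ6→X1] = [1, 5]
r8 m[φ7→X6] = [6, 6]
r8 m[X6→φ0] = [270, 180]
r8 m[X6→φ1] = [77760, 8640]
r8 m[X6→φ7] = [583200, 43200]
r8 m[X15→φ3] = [8, 3]
r8 m[X15→φ5] = [437400, 765450]
r8 m[X3→φ1] = [1, 1]
r8 m[X9→φ4] = [1, 1]
r8 m[X4→φ0] = [1440, 576]
r8 m[X4→φ2] = [77760, 43200]
r8 m[X4→φ3] = [109350, 24300]
r8 m[X1→φ1] = [1, 5]
r8 m[X1→φ6] = [699840, 699840]
r8 m[X11→φ2] = [9, 4]
r8 m[X11→φ4] = [388800, 622080]
r9 m[φ0→X6] = [12960, 1440]
r9 m[φ0→X4] = [2430, 1350]
r9 m[φ1→X6] = [45, 30]
r9 m[φ1→X3] = [3499200, 2332800]
r9 m[φ1→X1] = [699840, 699840]
r9 m[φ2→X4] = [45, 18]
r9 m[φ2→X11] = [388800, 622080]
r9 m[φ3→X15] = [437400, 765450]
r9 m[φ3→X4] = [32, 32]
r9 m[φ4→X9] = [2332800, 3499200]
r9 m[φ4→X11] = [9, 4]
r9 m[φ5→X15] = [8, 3]
r9 m[φ6→X1] = [1, 5]
r9 m[φ7→X6] = [6, 6]
r9 m[X6→φ0] = [270, 180]
r9 m[X6→φ1] = [77760, 8640]
r9 m[X6→φ7] = [583200, 43200]
r9 m[X15→φ3] = [8, 3]
r9 m[X15→φ5] = [437400, 765450]
r9 m[X3→φ1] = [1, 1]
r9 m[X9→φ4] = [1, 1]
r9 m[X4→φ0] = [1440, 576]
r9 m[X4→φ2] = [77760, 43200]
r9 m[X4→φ3] = [109350, 24300]
r9 m[X1→φ1] = [1, 5]
r9 m[X1→φ6] = [699840, 699840]
r9 m[X11→φ2] = [9, 4]
r9 m[X11→φ4] = [388800, 622080]
r10 m[φ0→X6] = [12960, 1440]
r10 m[φ0→X4] = [2430, 1350]
r10 m[φ1→X6] = [45, 30]
r10 m[φ1→X3] = [3499200, 2332800]
r10 m[φ1→X1] = [699840, 699840]
r10 m[φ2→X4] = [45, 18]
r10 m[φ2→X11] = [388800, 622080]
r10 m[φ3→X15] = [437400, 765450]
r10 m[φ3→X4] = [32, 32]
r10 m[φ4→X9] = [2332800, 3499200]
r10 m[φ4→X11] = [9, 4]
r10 m[φ5→X15] = [8, 3]
r10 m[φ6→X1] = [1, 5]
r10 m[φ7→X6] = [6, 6]
r10 m[X6→φ0] = [270, 180]
r10 m[X6→φ1] = [77760, 8640]
r10 m[X6→φ7] = [583200, 43200]
r10 m[X15→φ3] = [8, 3]
r10 m[X15→φ5] = [437400, 765450]
r10 m[X3→φ1] = [1, 1]
r10 m[X9→φ4] = [1, 1]
r10 m[X4→φ0] = [1440, 576]
r10 m[X4→φ2] = [77760, 43200]
r10 m[X4→φ3] = [109350, 24300]
r10 m[X1→φ1] = [1, 5]
r10 m[X1→φ6] = [699840, 699840]
r10 m[X11→φ2] = [9, 4]
r10 m[X11→φ4] = [388800, 622080]
fixed point reached at round 10
b[X6] = ⊗ incoming = [3499200, 259200]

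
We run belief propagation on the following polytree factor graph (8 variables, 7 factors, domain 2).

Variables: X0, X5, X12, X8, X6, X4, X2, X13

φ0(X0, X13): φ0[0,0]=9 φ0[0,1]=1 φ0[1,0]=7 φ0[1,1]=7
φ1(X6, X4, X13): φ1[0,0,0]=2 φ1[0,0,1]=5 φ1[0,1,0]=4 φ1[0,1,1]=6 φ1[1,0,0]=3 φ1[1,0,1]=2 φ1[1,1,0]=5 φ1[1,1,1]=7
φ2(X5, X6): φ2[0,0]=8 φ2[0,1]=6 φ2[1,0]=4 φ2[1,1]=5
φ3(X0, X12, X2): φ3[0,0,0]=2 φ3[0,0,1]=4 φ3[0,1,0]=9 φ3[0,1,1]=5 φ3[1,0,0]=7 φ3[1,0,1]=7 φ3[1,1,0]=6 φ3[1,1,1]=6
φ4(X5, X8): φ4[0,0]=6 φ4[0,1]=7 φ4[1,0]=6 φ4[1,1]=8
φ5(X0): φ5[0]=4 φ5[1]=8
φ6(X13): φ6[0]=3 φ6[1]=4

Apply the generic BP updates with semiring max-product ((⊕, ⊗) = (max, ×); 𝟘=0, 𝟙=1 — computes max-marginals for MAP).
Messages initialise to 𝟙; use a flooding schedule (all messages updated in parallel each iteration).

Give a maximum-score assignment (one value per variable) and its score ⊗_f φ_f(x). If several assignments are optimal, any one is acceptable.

init: all messages = 𝟙 over 2 values
r1 m[φ0→X0] = [9, 7]
r1 m[φ0→X13] = [9, 7]
r1 m[φ1→X6] = [6, 7]
r1 m[φ1→X4] = [5, 7]
r1 m[φ1→X13] = [5, 7]
r1 m[φ2→X5] = [8, 5]
r1 m[φ2→X6] = [8, 6]
r1 m[φ3→X0] = [9, 7]
r1 m[φ3→X12] = [7, 9]
r1 m[φ3→X2] = [9, 7]
r1 m[φ4→X5] = [7, 8]
r1 m[φ4→X8] = [6, 8]
r1 m[φ5→X0] = [4, 8]
r1 m[φ6→X13] = [3, 4]
r1 m[X0→φ0] = [1, 1]
r1 m[X0→φ3] = [1, 1]
r1 m[X0→φ5] = [1, 1]
r1 m[X5→φ2] = [1, 1]
r1 m[X5→φ4] = [1, 1]
r1 m[X12→φ3] = [1, 1]
r1 m[X8→φ4] = [1, 1]
r1 m[X6→φ1] = [1, 1]
r1 m[X6→φ2] = [1, 1]
r1 m[X4→φ1] = [1, 1]
r1 m[X2→φ3] = [1, 1]
r1 m[X13→φ0] = [1, 1]
r1 m[X13→φ1] = [1, 1]
r1 m[X13→φ6] = [1, 1]
r2 m[φ0→X0] = [9, 7]
r2 m[φ0→X13] = [9, 7]
r2 m[φ1→X6] = [6, 7]
r2 m[φ1→X4] = [5, 7]
r2 m[φ1→X13] = [5, 7]
r2 m[φ2→X5] = [8, 5]
r2 m[φ2→X6] = [8, 6]
r2 m[φ3→X0] = [9, 7]
r2 m[φ3→X12] = [7, 9]
r2 m[φ3→X2] = [9, 7]
r2 m[φ4→X5] = [7, 8]
r2 m[φ4→X8] = [6, 8]
r2 m[φ5→X0] = [4, 8]
r2 m[φ6→X13] = [3, 4]
r2 m[X0→φ0] = [36, 56]
r2 m[X0→φ3] = [36, 56]
r2 m[X0→φ5] = [81, 49]
r2 m[X5→φ2] = [7, 8]
r2 m[X5→φ4] = [8, 5]
r2 m[X12→φ3] = [1, 1]
r2 m[X8→φ4] = [1, 1]
r2 m[X6→φ1] = [8, 6]
r2 m[X6→φ2] = [6, 7]
r2 m[X4→φ1] = [1, 1]
r2 m[X2→φ3] = [1, 1]
r2 m[X13→φ0] = [15, 28]
r2 m[X13→φ1] = [27, 28]
r2 m[X13→φ6] = [45, 49]
r3 m[φ0→X0] = [135, 196]
r3 m[φ0→X13] = [392, 392]
r3 m[φ1→X6] = [168, 196]
r3 m[φ1→X4] = [1120, 1344]
r3 m[φ1→X13] = [32, 48]
r3 m[φ2→X5] = [48, 35]
r3 m[φ2→X6] = [56, 42]
r3 m[φ3→X0] = [9, 7]
r3 m[φ3→X12] = [392, 336]
r3 m[φ3→X2] = [392, 392]
r3 m[φ4→X5] = [7, 8]
r3 m[φ4→X8] = [48, 56]
r3 m[φ5→X0] = [4, 8]
r3 m[φ6→X13] = [3, 4]
r3 m[X0→φ0] = [36, 56]
r3 m[X0→φ3] = [36, 56]
r3 m[X0→φ5] = [81, 49]
r3 m[X5→φ2] = [7, 8]
r3 m[X5→φ4] = [8, 5]
r3 m[X12→φ3] = [1, 1]
r3 m[X8→φ4] = [1, 1]
r3 m[X6→φ1] = [8, 6]
r3 m[X6→φ2] = [6, 7]
r3 m[X4→φ1] = [1, 1]
r3 m[X2→φ3] = [1, 1]
r3 m[X13→φ0] = [15, 28]
r3 m[X13→φ1] = [27, 28]
r3 m[X13→φ6] = [45, 49]
r4 m[φ0→X0] = [135, 196]
r4 m[φ0→X13] = [392, 392]
r4 m[φ1→X6] = [168, 196]
r4 m[φ1→X4] = [1120, 1344]
r4 m[φ1→X13] = [32, 48]
r4 m[φ2→X5] = [48, 35]
r4 m[φ2→X6] = [56, 42]
r4 m[φ3→X0] = [9, 7]
r4 m[φ3→X12] = [392, 336]
r4 m[φ3→X2] = [392, 392]
r4 m[φ4→X5] = [7, 8]
r4 m[φ4→X8] = [48, 56]
r4 m[φ5→X0] = [4, 8]
r4 m[φ6→X13] = [3, 4]
r4 m[X0→φ0] = [36, 56]
r4 m[X0→φ3] = [540, 1568]
r4 m[X0→φ5] = [1215, 1372]
r4 m[X5→φ2] = [7, 8]
r4 m[X5→φ4] = [48, 35]
r4 m[X12→φ3] = [1, 1]
r4 m[X8→φ4] = [1, 1]
r4 m[X6→φ1] = [56, 42]
r4 m[X6→φ2] = [168, 196]
r4 m[X4→φ1] = [1, 1]
r4 m[X2→φ3] = [1, 1]
r4 m[X13→φ0] = [96, 192]
r4 m[X13→φ1] = [1176, 1568]
r4 m[X13→φ6] = [12544, 18816]
r5 m[φ0→X0] = [864, 1344]
r5 m[φ0→X13] = [392, 392]
r5 m[φ1→X6] = [9408, 10976]
r5 m[φ1→X4] = [439040, 526848]
r5 m[φ1→X13] = [224, 336]
r5 m[φ2→X5] = [1344, 980]
r5 m[φ2→X6] = [56, 42]
r5 m[φ3→X0] = [9, 7]
r5 m[φ3→X12] = [10976, 9408]
r5 m[φ3→X2] = [10976, 10976]
r5 m[φ4→X5] = [7, 8]
r5 m[φ4→X8] = [288, 336]
r5 m[φ5→X0] = [4, 8]
r5 m[φ6→X13] = [3, 4]
r5 m[X0→φ0] = [36, 56]
r5 m[X0→φ3] = [540, 1568]
r5 m[X0→φ5] = [1215, 1372]
r5 m[X5→φ2] = [7, 8]
r5 m[X5→φ4] = [48, 35]
r5 m[X12→φ3] = [1, 1]
r5 m[X8→φ4] = [1, 1]
r5 m[X6→φ1] = [56, 42]
r5 m[X6→φ2] = [168, 196]
r5 m[X4→φ1] = [1, 1]
r5 m[X2→φ3] = [1, 1]
r5 m[X13→φ0] = [96, 192]
r5 m[X13→φ1] = [1176, 1568]
r5 m[X13→φ6] = [12544, 18816]
r6 m[φ0→X0] = [864, 1344]
r6 m[φ0→X13] = [392, 392]
r6 m[φ1→X6] = [9408, 10976]
r6 m[φ1→X4] = [439040, 526848]
r6 m[φ1→X13] = [224, 336]
r6 m[φ2→X5] = [1344, 980]
r6 m[φ2→X6] = [56, 42]
r6 m[φ3→X0] = [9, 7]
r6 m[φ3→X12] = [10976, 9408]
r6 m[φ3→X2] = [10976, 10976]
r6 m[φ4→X5] = [7, 8]
r6 m[φ4→X8] = [288, 336]
r6 m[φ5→X0] = [4, 8]
r6 m[φ6→X13] = [3, 4]
r6 m[X0→φ0] = [36, 56]
r6 m[X0→φ3] = [3456, 10752]
r6 m[X0→φ5] = [7776, 9408]
r6 m[X5→φ2] = [7, 8]
r6 m[X5→φ4] = [1344, 980]
r6 m[X12→φ3] = [1, 1]
r6 m[X8→φ4] = [1, 1]
r6 m[X6→φ1] = [56, 42]
r6 m[X6→φ2] = [9408, 10976]
r6 m[X4→φ1] = [1, 1]
r6 m[X2→φ3] = [1, 1]
r6 m[X13→φ0] = [672, 1344]
r6 m[X13→φ1] = [1176, 1568]
r6 m[X13→φ6] = [87808, 131712]
r7 m[φ0→X0] = [6048, 9408]
r7 m[φ0→X13] = [392, 392]
r7 m[φ1→X6] = [9408, 10976]
r7 m[φ1→X4] = [439040, 526848]
r7 m[φ1→X13] = [224, 336]
r7 m[φ2→X5] = [75264, 54880]
r7 m[φ2→X6] = [56, 42]
r7 m[φ3→X0] = [9, 7]
r7 m[φ3→X12] = [75264, 64512]
r7 m[φ3→X2] = [75264, 75264]
r7 m[φ4→X5] = [7, 8]
r7 m[φ4→X8] = [8064, 9408]
r7 m[φ5→X0] = [4, 8]
r7 m[φ6→X13] = [3, 4]
r7 m[X0→φ0] = [36, 56]
r7 m[X0→φ3] = [3456, 10752]
r7 m[X0→φ5] = [7776, 9408]
r7 m[X5→φ2] = [7, 8]
r7 m[X5→φ4] = [1344, 980]
r7 m[X12→φ3] = [1, 1]
r7 m[X8→φ4] = [1, 1]
r7 m[X6→φ1] = [56, 42]
r7 m[X6→φ2] = [9408, 10976]
r7 m[X4→φ1] = [1, 1]
r7 m[X2→φ3] = [1, 1]
r7 m[X13→φ0] = [672, 1344]
r7 m[X13→φ1] = [1176, 1568]
r7 m[X13→φ6] = [87808, 131712]
r8 m[φ0→X0] = [6048, 9408]
r8 m[φ0→X13] = [392, 392]
r8 m[φ1→X6] = [9408, 10976]
r8 m[φ1→X4] = [439040, 526848]
r8 m[φ1→X13] = [224, 336]
r8 m[φ2→X5] = [75264, 54880]
r8 m[φ2→X6] = [56, 42]
r8 m[φ3→X0] = [9, 7]
r8 m[φ3→X12] = [75264, 64512]
r8 m[φ3→X2] = [75264, 75264]
r8 m[φ4→X5] = [7, 8]
r8 m[φ4→X8] = [8064, 9408]
r8 m[φ5→X0] = [4, 8]
r8 m[φ6→X13] = [3, 4]
r8 m[X0→φ0] = [36, 56]
r8 m[X0→φ3] = [24192, 75264]
r8 m[X0→φ5] = [54432, 65856]
r8 m[X5→φ2] = [7, 8]
r8 m[X5→φ4] = [75264, 54880]
r8 m[X12→φ3] = [1, 1]
r8 m[X8→φ4] = [1, 1]
r8 m[X6→φ1] = [56, 42]
r8 m[X6→φ2] = [9408, 10976]
r8 m[X4→φ1] = [1, 1]
r8 m[X2→φ3] = [1, 1]
r8 m[X13→φ0] = [672, 1344]
r8 m[X13→φ1] = [1176, 1568]
r8 m[X13→φ6] = [87808, 131712]
r9 m[φ0→X0] = [6048, 9408]
r9 m[φ0→X13] = [392, 392]
r9 m[φ1→X6] = [9408, 10976]
r9 m[φ1→X4] = [439040, 526848]
r9 m[φ1→X13] = [224, 336]
r9 m[φ2→X5] = [75264, 54880]
r9 m[φ2→X6] = [56, 42]
r9 m[φ3→X0] = [9, 7]
r9 m[φ3→X12] = [526848, 451584]
r9 m[φ3→X2] = [526848, 526848]
r9 m[φ4→X5] = [7, 8]
r9 m[φ4→X8] = [451584, 526848]
r9 m[φ5→X0] = [4, 8]
r9 m[φ6→X13] = [3, 4]
r9 m[X0→φ0] = [36, 56]
r9 m[X0→φ3] = [24192, 75264]
r9 m[X0→φ5] = [54432, 65856]
r9 m[X5→φ2] = [7, 8]
r9 m[X5→φ4] = [75264, 54880]
r9 m[X12→φ3] = [1, 1]
r9 m[X8→φ4] = [1, 1]
r9 m[X6→φ1] = [56, 42]
r9 m[X6→φ2] = [9408, 10976]
r9 m[X4→φ1] = [1, 1]
r9 m[X2→φ3] = [1, 1]
r9 m[X13→φ0] = [672, 1344]
r9 m[X13→φ1] = [1176, 1568]
r9 m[X13→φ6] = [87808, 131712]
r10 m[φ0→X0] = [6048, 9408]
r10 m[φ0→X13] = [392, 392]
r10 m[φ1→X6] = [9408, 10976]
r10 m[φ1→X4] = [439040, 526848]
r10 m[φ1→X13] = [224, 336]
r10 m[φ2→X5] = [75264, 54880]
r10 m[φ2→X6] = [56, 42]
r10 m[φ3→X0] = [9, 7]
r10 m[φ3→X12] = [526848, 451584]
r10 m[φ3→X2] = [526848, 526848]
r10 m[φ4→X5] = [7, 8]
r10 m[φ4→X8] = [451584, 526848]
r10 m[φ5→X0] = [4, 8]
r10 m[φ6→X13] = [3, 4]
r10 m[X0→φ0] = [36, 56]
r10 m[X0→φ3] = [24192, 75264]
r10 m[X0→φ5] = [54432, 65856]
r10 m[X5→φ2] = [7, 8]
r10 m[X5→φ4] = [75264, 54880]
r10 m[X12→φ3] = [1, 1]
r10 m[X8→φ4] = [1, 1]
r10 m[X6→φ1] = [56, 42]
r10 m[X6→φ2] = [9408, 10976]
r10 m[X4→φ1] = [1, 1]
r10 m[X2→φ3] = [1, 1]
r10 m[X13→φ0] = [672, 1344]
r10 m[X13→φ1] = [1176, 1568]
r10 m[X13→φ6] = [87808, 131712]
fixed point reached at round 10
traceback from X0: (X0=1, X5=0, X12=0, X8=1, X6=0, X4=1, X2=0, X13=1), score=526848

assignment: (X0=1, X5=0, X12=0, X8=1, X6=0, X4=1, X2=0, X13=1); score = 526848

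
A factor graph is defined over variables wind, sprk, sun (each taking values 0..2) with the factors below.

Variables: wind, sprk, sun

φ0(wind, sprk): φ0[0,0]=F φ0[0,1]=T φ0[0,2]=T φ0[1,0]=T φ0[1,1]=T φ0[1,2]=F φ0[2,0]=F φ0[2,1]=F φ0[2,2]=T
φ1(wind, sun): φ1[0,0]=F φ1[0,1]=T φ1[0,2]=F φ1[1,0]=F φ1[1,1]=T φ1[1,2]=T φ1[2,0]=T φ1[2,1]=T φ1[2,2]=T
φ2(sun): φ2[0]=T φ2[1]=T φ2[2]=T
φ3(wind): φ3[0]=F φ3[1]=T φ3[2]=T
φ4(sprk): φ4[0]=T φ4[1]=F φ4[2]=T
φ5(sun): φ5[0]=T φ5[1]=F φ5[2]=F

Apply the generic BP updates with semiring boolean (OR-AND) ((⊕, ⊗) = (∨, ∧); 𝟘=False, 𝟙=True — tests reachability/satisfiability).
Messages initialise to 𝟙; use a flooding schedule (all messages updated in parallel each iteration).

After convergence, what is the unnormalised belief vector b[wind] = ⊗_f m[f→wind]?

init: all messages = 𝟙 over 3 values
r1 m[φ0→wind] = [T, T, T]
r1 m[φ0→sprk] = [T, T, T]
r1 m[φ1→wind] = [T, T, T]
r1 m[φ1→sun] = [T, T, T]
r1 m[φ2→sun] = [T, T, T]
r1 m[φ3→wind] = [F, T, T]
r1 m[φ4→sprk] = [T, F, T]
r1 m[φ5→sun] = [T, F, F]
r1 m[wind→φ0] = [T, T, T]
r1 m[wind→φ1] = [T, T, T]
r1 m[wind→φ3] = [T, T, T]
r1 m[sprk→φ0] = [T, T, T]
r1 m[sprk→φ4] = [T, T, T]
r1 m[sun→φ1] = [T, T, T]
r1 m[sun→φ2] = [T, T, T]
r1 m[sun→φ5] = [T, T, T]
r2 m[φ0→wind] = [T, T, T]
r2 m[φ0→sprk] = [T, T, T]
r2 m[φ1→wind] = [T, T, T]
r2 m[φ1→sun] = [T, T, T]
r2 m[φ2→sun] = [T, T, T]
r2 m[φ3→wind] = [F, T, T]
r2 m[φ4→sprk] = [T, F, T]
r2 m[φ5→sun] = [T, F, F]
r2 m[wind→φ0] = [F, T, T]
r2 m[wind→φ1] = [F, T, T]
r2 m[wind→φ3] = [T, T, T]
r2 m[sprk→φ0] = [T, F, T]
r2 m[sprk→φ4] = [T, T, T]
r2 m[sun→φ1] = [T, F, F]
r2 m[sun→φ2] = [T, F, F]
r2 m[sun→φ5] = [T, T, T]
r3 m[φ0→wind] = [T, T, T]
r3 m[φ0→sprk] = [T, T, T]
r3 m[φ1→wind] = [F, F, T]
r3 m[φ1→sun] = [T, T, T]
r3 m[φ2→sun] = [T, T, T]
r3 m[φ3→wind] = [F, T, T]
r3 m[φ4→sprk] = [T, F, T]
r3 m[φ5→sun] = [T, F, F]
r3 m[wind→φ0] = [F, T, T]
r3 m[wind→φ1] = [F, T, T]
r3 m[wind→φ3] = [T, T, T]
r3 m[sprk→φ0] = [T, F, T]
r3 m[sprk→φ4] = [T, T, T]
r3 m[sun→φ1] = [T, F, F]
r3 m[sun→φ2] = [T, F, F]
r3 m[sun→φ5] = [T, T, T]
r4 m[φ0→wind] = [T, T, T]
r4 m[φ0→sprk] = [T, T, T]
r4 m[φ1→wind] = [F, F, T]
r4 m[φ1→sun] = [T, T, T]
r4 m[φ2→sun] = [T, T, T]
r4 m[φ3→wind] = [F, T, T]
r4 m[φ4→sprk] = [T, F, T]
r4 m[φ5→sun] = [T, F, F]
r4 m[wind→φ0] = [F, F, T]
r4 m[wind→φ1] = [F, T, T]
r4 m[wind→φ3] = [F, F, T]
r4 m[sprk→φ0] = [T, F, T]
r4 m[sprk→φ4] = [T, T, T]
r4 m[sun→φ1] = [T, F, F]
r4 m[sun→φ2] = [T, F, F]
r4 m[sun→φ5] = [T, T, T]
r5 m[φ0→wind] = [T, T, T]
r5 m[φ0→sprk] = [F, F, T]
r5 m[φ1→wind] = [F, F, T]
r5 m[φ1→sun] = [T, T, T]
r5 m[φ2→sun] = [T, T, T]
r5 m[φ3→wind] = [F, T, T]
r5 m[φ4→sprk] = [T, F, T]
r5 m[φ5→sun] = [T, F, F]
r5 m[wind→φ0] = [F, F, T]
r5 m[wind→φ1] = [F, T, T]
r5 m[wind→φ3] = [F, F, T]
r5 m[sprk→φ0] = [T, F, T]
r5 m[sprk→φ4] = [T, T, T]
r5 m[sun→φ1] = [T, F, F]
r5 m[sun→φ2] = [T, F, F]
r5 m[sun→φ5] = [T, T, T]
r6 m[φ0→wind] = [T, T, T]
r6 m[φ0→sprk] = [F, F, T]
r6 m[φ1→wind] = [F, F, T]
r6 m[φ1→sun] = [T, T, T]
r6 m[φ2→sun] = [T, T, T]
r6 m[φ3→wind] = [F, T, T]
r6 m[φ4→sprk] = [T, F, T]
r6 m[φ5→sun] = [T, F, F]
r6 m[wind→φ0] = [F, F, T]
r6 m[wind→φ1] = [F, T, T]
r6 m[wind→φ3] = [F, F, T]
r6 m[sprk→φ0] = [T, F, T]
r6 m[sprk→φ4] = [F, F, T]
r6 m[sun→φ1] = [T, F, F]
r6 m[sun→φ2] = [T, F, F]
r6 m[sun→φ5] = [T, T, T]
r7 m[φ0→wind] = [T, T, T]
r7 m[φ0→sprk] = [F, F, T]
r7 m[φ1→wind] = [F, F, T]
r7 m[φ1→sun] = [T, T, T]
r7 m[φ2→sun] = [T, T, T]
r7 m[φ3→wind] = [F, T, T]
r7 m[φ4→sprk] = [T, F, T]
r7 m[φ5→sun] = [T, F, F]
r7 m[wind→φ0] = [F, F, T]
r7 m[wind→φ1] = [F, T, T]
r7 m[wind→φ3] = [F, F, T]
r7 m[sprk→φ0] = [T, F, T]
r7 m[sprk→φ4] = [F, F, T]
r7 m[sun→φ1] = [T, F, F]
r7 m[sun→φ2] = [T, F, F]
r7 m[sun→φ5] = [T, T, T]
fixed point reached at round 7
b[wind] = ⊗ incoming = [F, F, T]

b[wind] = [F, F, T]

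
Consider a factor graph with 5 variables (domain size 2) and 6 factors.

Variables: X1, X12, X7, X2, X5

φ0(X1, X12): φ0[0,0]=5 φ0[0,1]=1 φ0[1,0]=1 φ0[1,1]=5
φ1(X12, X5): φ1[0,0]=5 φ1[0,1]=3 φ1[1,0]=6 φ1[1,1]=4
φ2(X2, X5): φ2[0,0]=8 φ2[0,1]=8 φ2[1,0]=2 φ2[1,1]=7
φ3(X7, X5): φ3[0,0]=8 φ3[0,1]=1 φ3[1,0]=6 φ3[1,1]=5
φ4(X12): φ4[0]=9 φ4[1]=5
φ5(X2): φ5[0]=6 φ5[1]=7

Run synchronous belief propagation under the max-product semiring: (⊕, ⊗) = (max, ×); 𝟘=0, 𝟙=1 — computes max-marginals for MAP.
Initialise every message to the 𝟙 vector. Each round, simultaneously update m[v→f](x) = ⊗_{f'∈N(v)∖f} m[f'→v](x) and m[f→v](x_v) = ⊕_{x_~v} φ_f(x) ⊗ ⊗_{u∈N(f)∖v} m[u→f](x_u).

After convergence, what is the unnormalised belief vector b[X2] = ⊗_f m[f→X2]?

init: all messages = 𝟙 over 2 values
r1 m[φ0→X1] = [5, 5]
r1 m[φ0→X12] = [5, 5]
r1 m[φ1→X12] = [5, 6]
r1 m[φ1→X5] = [6, 4]
r1 m[φ2→X2] = [8, 7]
r1 m[φ2→X5] = [8, 8]
r1 m[φ3→X7] = [8, 6]
r1 m[φ3→X5] = [8, 5]
r1 m[φ4→X12] = [9, 5]
r1 m[φ5→X2] = [6, 7]
r1 m[X1→φ0] = [1, 1]
r1 m[X12→φ0] = [1, 1]
r1 m[X12→φ1] = [1, 1]
r1 m[X12→φ4] = [1, 1]
r1 m[X7→φ3] = [1, 1]
r1 m[X2→φ2] = [1, 1]
r1 m[X2→φ5] = [1, 1]
r1 m[X5→φ1] = [1, 1]
r1 m[X5→φ2] = [1, 1]
r1 m[X5→φ3] = [1, 1]
r2 m[φ0→X1] = [5, 5]
r2 m[φ0→X12] = [5, 5]
r2 m[φ1→X12] = [5, 6]
r2 m[φ1→X5] = [6, 4]
r2 m[φ2→X2] = [8, 7]
r2 m[φ2→X5] = [8, 8]
r2 m[φ3→X7] = [8, 6]
r2 m[φ3→X5] = [8, 5]
r2 m[φ4→X12] = [9, 5]
r2 m[φ5→X2] = [6, 7]
r2 m[X1→φ0] = [1, 1]
r2 m[X12→φ0] = [45, 30]
r2 m[X12→φ1] = [45, 25]
r2 m[X12→φ4] = [25, 30]
r2 m[X7→φ3] = [1, 1]
r2 m[X2→φ2] = [6, 7]
r2 m[X2→φ5] = [8, 7]
r2 m[X5→φ1] = [64, 40]
r2 m[X5→φ2] = [48, 20]
r2 m[X5→φ3] = [48, 32]
r3 m[φ0→X1] = [225, 150]
r3 m[φ0→X12] = [5, 5]
r3 m[φ1→X12] = [320, 384]
r3 m[φ1→X5] = [225, 135]
r3 m[φ2→X2] = [384, 140]
r3 m[φ2→X5] = [48, 49]
r3 m[φ3→X7] = [384, 288]
r3 m[φ3→X5] = [8, 5]
r3 m[φ4→X12] = [9, 5]
r3 m[φ5→X2] = [6, 7]
r3 m[X1→φ0] = [1, 1]
r3 m[X12→φ0] = [45, 30]
r3 m[X12→φ1] = [45, 25]
r3 m[X12→φ4] = [25, 30]
r3 m[X7→φ3] = [1, 1]
r3 m[X2→φ2] = [6, 7]
r3 m[X2→φ5] = [8, 7]
r3 m[X5→φ1] = [64, 40]
r3 m[X5→φ2] = [48, 20]
r3 m[X5→φ3] = [48, 32]
r4 m[φ0→X1] = [225, 150]
r4 m[φ0→X12] = [5, 5]
r4 m[φ1→X12] = [320, 384]
r4 m[φ1→X5] = [225, 135]
r4 m[φ2→X2] = [384, 140]
r4 m[φ2→X5] = [48, 49]
r4 m[φ3→X7] = [384, 288]
r4 m[φ3→X5] = [8, 5]
r4 m[φ4→X12] = [9, 5]
r4 m[φ5→X2] = [6, 7]
r4 m[X1→φ0] = [1, 1]
r4 m[X12→φ0] = [2880, 1920]
r4 m[X12→φ1] = [45, 25]
r4 m[X12→φ4] = [1600, 1920]
r4 m[X7→φ3] = [1, 1]
r4 m[X2→φ2] = [6, 7]
r4 m[X2→φ5] = [384, 140]
r4 m[X5→φ1] = [384, 245]
r4 m[X5→φ2] = [1800, 675]
r4 m[X5→φ3] = [10800, 6615]
r5 m[φ0→X1] = [14400, 9600]
r5 m[φ0→X12] = [5, 5]
r5 m[φ1→X12] = [1920, 2304]
r5 m[φ1→X5] = [225, 135]
r5 m[φ2→X2] = [14400, 4725]
r5 m[φ2→X5] = [48, 49]
r5 m[φ3→X7] = [86400, 64800]
r5 m[φ3→X5] = [8, 5]
r5 m[φ4→X12] = [9, 5]
r5 m[φ5→X2] = [6, 7]
r5 m[X1→φ0] = [1, 1]
r5 m[X12→φ0] = [2880, 1920]
r5 m[X12→φ1] = [45, 25]
r5 m[X12→φ4] = [1600, 1920]
r5 m[X7→φ3] = [1, 1]
r5 m[X2→φ2] = [6, 7]
r5 m[X2→φ5] = [384, 140]
r5 m[X5→φ1] = [384, 245]
r5 m[X5→φ2] = [1800, 675]
r5 m[X5→φ3] = [10800, 6615]
r6 m[φ0→X1] = [14400, 9600]
r6 m[φ0→X12] = [5, 5]
r6 m[φ1→X12] = [1920, 2304]
r6 m[φ1→X5] = [225, 135]
r6 m[φ2→X2] = [14400, 4725]
r6 m[φ2→X5] = [48, 49]
r6 m[φ3→X7] = [86400, 64800]
r6 m[φ3→X5] = [8, 5]
r6 m[φ4→X12] = [9, 5]
r6 m[φ5→X2] = [6, 7]
r6 m[X1→φ0] = [1, 1]
r6 m[X12→φ0] = [17280, 11520]
r6 m[X12→φ1] = [45, 25]
r6 m[X12→φ4] = [9600, 11520]
r6 m[X7→φ3] = [1, 1]
r6 m[X2→φ2] = [6, 7]
r6 m[X2→φ5] = [14400, 4725]
r6 m[X5→φ1] = [384, 245]
r6 m[X5→φ2] = [1800, 675]
r6 m[X5→φ3] = [10800, 6615]
r7 m[φ0→X1] = [86400, 57600]
r7 m[φ0→X12] = [5, 5]
r7 m[φ1→X12] = [1920, 2304]
r7 m[φ1→X5] = [225, 135]
r7 m[φ2→X2] = [14400, 4725]
r7 m[φ2→X5] = [48, 49]
r7 m[φ3→X7] = [86400, 64800]
r7 m[φ3→X5] = [8, 5]
r7 m[φ4→X12] = [9, 5]
r7 m[φ5→X2] = [6, 7]
r7 m[X1→φ0] = [1, 1]
r7 m[X12→φ0] = [17280, 11520]
r7 m[X12→φ1] = [45, 25]
r7 m[X12→φ4] = [9600, 11520]
r7 m[X7→φ3] = [1, 1]
r7 m[X2→φ2] = [6, 7]
r7 m[X2→φ5] = [14400, 4725]
r7 m[X5→φ1] = [384, 245]
r7 m[X5→φ2] = [1800, 675]
r7 m[X5→φ3] = [10800, 6615]
r8 m[φ0→X1] = [86400, 57600]
r8 m[φ0→X12] = [5, 5]
r8 m[φ1→X12] = [1920, 2304]
r8 m[φ1→X5] = [225, 135]
r8 m[φ2→X2] = [14400, 4725]
r8 m[φ2→X5] = [48, 49]
r8 m[φ3→X7] = [86400, 64800]
r8 m[φ3→X5] = [8, 5]
r8 m[φ4→X12] = [9, 5]
r8 m[φ5→X2] = [6, 7]
r8 m[X1→φ0] = [1, 1]
r8 m[X12→φ0] = [17280, 11520]
r8 m[X12→φ1] = [45, 25]
r8 m[X12→φ4] = [9600, 11520]
r8 m[X7→φ3] = [1, 1]
r8 m[X2→φ2] = [6, 7]
r8 m[X2→φ5] = [14400, 4725]
r8 m[X5→φ1] = [384, 245]
r8 m[X5→φ2] = [1800, 675]
r8 m[X5→φ3] = [10800, 6615]
fixed point reached at round 8
b[X2] = ⊗ incoming = [86400, 33075]

b[X2] = [86400, 33075]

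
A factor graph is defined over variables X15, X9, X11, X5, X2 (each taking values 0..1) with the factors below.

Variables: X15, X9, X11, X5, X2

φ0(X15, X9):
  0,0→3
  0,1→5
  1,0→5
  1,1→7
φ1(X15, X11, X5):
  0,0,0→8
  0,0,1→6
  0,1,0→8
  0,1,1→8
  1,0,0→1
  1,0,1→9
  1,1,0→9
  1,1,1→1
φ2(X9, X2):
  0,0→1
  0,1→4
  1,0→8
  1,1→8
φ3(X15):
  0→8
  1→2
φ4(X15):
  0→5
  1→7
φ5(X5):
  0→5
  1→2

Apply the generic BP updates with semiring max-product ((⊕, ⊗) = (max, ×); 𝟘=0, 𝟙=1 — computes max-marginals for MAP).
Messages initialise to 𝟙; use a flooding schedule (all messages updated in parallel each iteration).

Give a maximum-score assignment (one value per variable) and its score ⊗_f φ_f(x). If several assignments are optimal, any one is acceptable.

assignment: (X15=0, X9=1, X11=0, X5=0, X2=0); score = 64000

init: all messages = 𝟙 over 2 values
r1 m[φ0→X15] = [5, 7]
r1 m[φ0→X9] = [5, 7]
r1 m[φ1→X15] = [8, 9]
r1 m[φ1→X11] = [9, 9]
r1 m[φ1→X5] = [9, 9]
r1 m[φ2→X9] = [4, 8]
r1 m[φ2→X2] = [8, 8]
r1 m[φ3→X15] = [8, 2]
r1 m[φ4→X15] = [5, 7]
r1 m[φ5→X5] = [5, 2]
r1 m[X15→φ0] = [1, 1]
r1 m[X15→φ1] = [1, 1]
r1 m[X15→φ3] = [1, 1]
r1 m[X15→φ4] = [1, 1]
r1 m[X9→φ0] = [1, 1]
r1 m[X9→φ2] = [1, 1]
r1 m[X11→φ1] = [1, 1]
r1 m[X5→φ1] = [1, 1]
r1 m[X5→φ5] = [1, 1]
r1 m[X2→φ2] = [1, 1]
r2 m[φ0→X15] = [5, 7]
r2 m[φ0→X9] = [5, 7]
r2 m[φ1→X15] = [8, 9]
r2 m[φ1→X11] = [9, 9]
r2 m[φ1→X5] = [9, 9]
r2 m[φ2→X9] = [4, 8]
r2 m[φ2→X2] = [8, 8]
r2 m[φ3→X15] = [8, 2]
r2 m[φ4→X15] = [5, 7]
r2 m[φ5→X5] = [5, 2]
r2 m[X15→φ0] = [320, 126]
r2 m[X15→φ1] = [200, 98]
r2 m[X15→φ3] = [200, 441]
r2 m[X15→φ4] = [320, 126]
r2 m[X9→φ0] = [4, 8]
r2 m[X9→φ2] = [5, 7]
r2 m[X11→φ1] = [1, 1]
r2 m[X5→φ1] = [5, 2]
r2 m[X5→φ5] = [9, 9]
r2 m[X2→φ2] = [1, 1]
r3 m[φ0→X15] = [40, 56]
r3 m[φ0→X9] = [960, 1600]
r3 m[φ1→X15] = [40, 45]
r3 m[φ1→X11] = [8000, 8000]
r3 m[φ1→X5] = [1600, 1600]
r3 m[φ2→X9] = [4, 8]
r3 m[φ2→X2] = [56, 56]
r3 m[φ3→X15] = [8, 2]
r3 m[φ4→X15] = [5, 7]
r3 m[φ5→X5] = [5, 2]
r3 m[X15→φ0] = [320, 126]
r3 m[X15→φ1] = [200, 98]
r3 m[X15→φ3] = [200, 441]
r3 m[X15→φ4] = [320, 126]
r3 m[X9→φ0] = [4, 8]
r3 m[X9→φ2] = [5, 7]
r3 m[X11→φ1] = [1, 1]
r3 m[X5→φ1] = [5, 2]
r3 m[X5→φ5] = [9, 9]
r3 m[X2→φ2] = [1, 1]
r4 m[φ0→X15] = [40, 56]
r4 m[φ0→X9] = [960, 1600]
r4 m[φ1→X15] = [40, 45]
r4 m[φ1→X11] = [8000, 8000]
r4 m[φ1→X5] = [1600, 1600]
r4 m[φ2→X9] = [4, 8]
r4 m[φ2→X2] = [56, 56]
r4 m[φ3→X15] = [8, 2]
r4 m[φ4→X15] = [5, 7]
r4 m[φ5→X5] = [5, 2]
r4 m[X15→φ0] = [1600, 630]
r4 m[X15→φ1] = [1600, 784]
r4 m[X15→φ3] = [8000, 17640]
r4 m[X15→φ4] = [12800, 5040]
r4 m[X9→φ0] = [4, 8]
r4 m[X9→φ2] = [960, 1600]
r4 m[X11→φ1] = [1, 1]
r4 m[X5→φ1] = [5, 2]
r4 m[X5→φ5] = [1600, 1600]
r4 m[X2→φ2] = [1, 1]
r5 m[φ0→X15] = [40, 56]
r5 m[φ0→X9] = [4800, 8000]
r5 m[φ1→X15] = [40, 45]
r5 m[φ1→X11] = [64000, 64000]
r5 m[φ1→X5] = [12800, 12800]
r5 m[φ2→X9] = [4, 8]
r5 m[φ2→X2] = [12800, 12800]
r5 m[φ3→X15] = [8, 2]
r5 m[φ4→X15] = [5, 7]
r5 m[φ5→X5] = [5, 2]
r5 m[X15→φ0] = [1600, 630]
r5 m[X15→φ1] = [1600, 784]
r5 m[X15→φ3] = [8000, 17640]
r5 m[X15→φ4] = [12800, 5040]
r5 m[X9→φ0] = [4, 8]
r5 m[X9→φ2] = [960, 1600]
r5 m[X11→φ1] = [1, 1]
r5 m[X5→φ1] = [5, 2]
r5 m[X5→φ5] = [1600, 1600]
r5 m[X2→φ2] = [1, 1]
r6 m[φ0→X15] = [40, 56]
r6 m[φ0→X9] = [4800, 8000]
r6 m[φ1→X15] = [40, 45]
r6 m[φ1→X11] = [64000, 64000]
r6 m[φ1→X5] = [12800, 12800]
r6 m[φ2→X9] = [4, 8]
r6 m[φ2→X2] = [12800, 12800]
r6 m[φ3→X15] = [8, 2]
r6 m[φ4→X15] = [5, 7]
r6 m[φ5→X5] = [5, 2]
r6 m[X15→φ0] = [1600, 630]
r6 m[X15→φ1] = [1600, 784]
r6 m[X15→φ3] = [8000, 17640]
r6 m[X15→φ4] = [12800, 5040]
r6 m[X9→φ0] = [4, 8]
r6 m[X9→φ2] = [4800, 8000]
r6 m[X11→φ1] = [1, 1]
r6 m[X5→φ1] = [5, 2]
r6 m[X5→φ5] = [12800, 12800]
r6 m[X2→φ2] = [1, 1]
r7 m[φ0→X15] = [40, 56]
r7 m[φ0→X9] = [4800, 8000]
r7 m[φ1→X15] = [40, 45]
r7 m[φ1→X11] = [64000, 64000]
r7 m[φ1→X5] = [12800, 12800]
r7 m[φ2→X9] = [4, 8]
r7 m[φ2→X2] = [64000, 64000]
r7 m[φ3→X15] = [8, 2]
r7 m[φ4→X15] = [5, 7]
r7 m[φ5→X5] = [5, 2]
r7 m[X15→φ0] = [1600, 630]
r7 m[X15→φ1] = [1600, 784]
r7 m[X15→φ3] = [8000, 17640]
r7 m[X15→φ4] = [12800, 5040]
r7 m[X9→φ0] = [4, 8]
r7 m[X9→φ2] = [4800, 8000]
r7 m[X11→φ1] = [1, 1]
r7 m[X5→φ1] = [5, 2]
r7 m[X5→φ5] = [12800, 12800]
r7 m[X2→φ2] = [1, 1]
r8 m[φ0→X15] = [40, 56]
r8 m[φ0→X9] = [4800, 8000]
r8 m[φ1→X15] = [40, 45]
r8 m[φ1→X11] = [64000, 64000]
r8 m[φ1→X5] = [12800, 12800]
r8 m[φ2→X9] = [4, 8]
r8 m[φ2→X2] = [64000, 64000]
r8 m[φ3→X15] = [8, 2]
r8 m[φ4→X15] = [5, 7]
r8 m[φ5→X5] = [5, 2]
r8 m[X15→φ0] = [1600, 630]
r8 m[X15→φ1] = [1600, 784]
r8 m[X15→φ3] = [8000, 17640]
r8 m[X15→φ4] = [12800, 5040]
r8 m[X9→φ0] = [4, 8]
r8 m[X9→φ2] = [4800, 8000]
r8 m[X11→φ1] = [1, 1]
r8 m[X5→φ1] = [5, 2]
r8 m[X5→φ5] = [12800, 12800]
r8 m[X2→φ2] = [1, 1]
fixed point reached at round 8
traceback from X15: (X15=0, X9=1, X11=0, X5=0, X2=0), score=64000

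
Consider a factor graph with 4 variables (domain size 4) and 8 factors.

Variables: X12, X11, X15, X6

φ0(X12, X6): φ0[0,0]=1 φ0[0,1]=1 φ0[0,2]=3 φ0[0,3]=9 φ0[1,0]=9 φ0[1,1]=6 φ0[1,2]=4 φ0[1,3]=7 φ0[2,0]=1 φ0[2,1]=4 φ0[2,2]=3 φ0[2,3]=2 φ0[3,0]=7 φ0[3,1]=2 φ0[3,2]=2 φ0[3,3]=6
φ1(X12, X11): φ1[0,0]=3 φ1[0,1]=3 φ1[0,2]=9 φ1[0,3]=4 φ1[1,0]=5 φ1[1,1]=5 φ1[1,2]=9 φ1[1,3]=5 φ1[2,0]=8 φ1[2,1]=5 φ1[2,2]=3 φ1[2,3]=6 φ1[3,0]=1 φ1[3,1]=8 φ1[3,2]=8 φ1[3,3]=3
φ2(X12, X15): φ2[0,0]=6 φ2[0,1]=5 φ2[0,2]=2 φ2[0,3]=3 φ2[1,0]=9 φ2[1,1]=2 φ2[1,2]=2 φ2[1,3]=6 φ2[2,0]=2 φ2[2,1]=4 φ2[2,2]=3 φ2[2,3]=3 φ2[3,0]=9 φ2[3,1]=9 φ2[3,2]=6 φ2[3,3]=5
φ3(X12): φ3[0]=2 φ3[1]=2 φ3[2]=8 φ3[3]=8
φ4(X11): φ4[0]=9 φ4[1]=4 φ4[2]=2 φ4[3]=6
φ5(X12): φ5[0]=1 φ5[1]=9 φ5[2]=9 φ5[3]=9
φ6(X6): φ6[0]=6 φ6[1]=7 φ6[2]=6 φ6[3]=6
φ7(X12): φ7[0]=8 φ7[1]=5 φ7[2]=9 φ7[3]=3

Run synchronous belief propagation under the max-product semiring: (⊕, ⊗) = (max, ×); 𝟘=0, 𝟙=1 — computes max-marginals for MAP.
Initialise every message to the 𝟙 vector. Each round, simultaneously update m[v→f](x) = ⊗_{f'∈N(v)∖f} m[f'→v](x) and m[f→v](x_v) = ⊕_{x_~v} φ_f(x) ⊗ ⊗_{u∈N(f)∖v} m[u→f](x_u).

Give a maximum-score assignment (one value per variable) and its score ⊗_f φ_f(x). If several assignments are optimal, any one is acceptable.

init: all messages = 𝟙 over 4 values
r1 m[φ0→X12] = [9, 9, 4, 7]
r1 m[φ0→X6] = [9, 6, 4, 9]
r1 m[φ1→X12] = [9, 9, 8, 8]
r1 m[φ1→X11] = [8, 8, 9, 6]
r1 m[φ2→X12] = [6, 9, 4, 9]
r1 m[φ2→X15] = [9, 9, 6, 6]
r1 m[φ3→X12] = [2, 2, 8, 8]
r1 m[φ4→X11] = [9, 4, 2, 6]
r1 m[φ5→X12] = [1, 9, 9, 9]
r1 m[φ6→X6] = [6, 7, 6, 6]
r1 m[φ7→X12] = [8, 5, 9, 3]
r1 m[X12→φ0] = [1, 1, 1, 1]
r1 m[X12→φ1] = [1, 1, 1, 1]
r1 m[X12→φ2] = [1, 1, 1, 1]
r1 m[X12→φ3] = [1, 1, 1, 1]
r1 m[X12→φ5] = [1, 1, 1, 1]
r1 m[X12→φ7] = [1, 1, 1, 1]
r1 m[X11→φ1] = [1, 1, 1, 1]
r1 m[X11→φ4] = [1, 1, 1, 1]
r1 m[X15→φ2] = [1, 1, 1, 1]
r1 m[X6→φ0] = [1, 1, 1, 1]
r1 m[X6→φ6] = [1, 1, 1, 1]
r2 m[φ0→X12] = [9, 9, 4, 7]
r2 m[φ0→X6] = [9, 6, 4, 9]
r2 m[φ1→X12] = [9, 9, 8, 8]
r2 m[φ1→X11] = [8, 8, 9, 6]
r2 m[φ2→X12] = [6, 9, 4, 9]
r2 m[φ2→X15] = [9, 9, 6, 6]
r2 m[φ3→X12] = [2, 2, 8, 8]
r2 m[φ4→X11] = [9, 4, 2, 6]
r2 m[φ5→X12] = [1, 9, 9, 9]
r2 m[φ6→X6] = [6, 7, 6, 6]
r2 m[φ7→X12] = [8, 5, 9, 3]
r2 m[X12→φ0] = [864, 7290, 20736, 15552]
r2 m[X12→φ1] = [864, 7290, 10368, 13608]
r2 m[X12→φ2] = [1296, 7290, 20736, 12096]
r2 m[X12→φ3] = [3888, 32805, 10368, 13608]
r2 m[X12→φ5] = [7776, 7290, 9216, 12096]
r2 m[X12→φ7] = [972, 13122, 9216, 36288]
r2 m[X11→φ1] = [9, 4, 2, 6]
r2 m[X11→φ4] = [8, 8, 9, 6]
r2 m[X15→φ2] = [1, 1, 1, 1]
r2 m[X6→φ0] = [6, 7, 6, 6]
r2 m[X6→φ6] = [9, 6, 4, 9]
r3 m[φ0→X12] = [54, 54, 28, 42]
r3 m[φ0→X6] = [108864, 82944, 62208, 93312]
r3 m[φ1→X12] = [27, 45, 72, 32]
r3 m[φ1→X11] = [82944, 108864, 108864, 62208]
r3 m[φ2→X12] = [6, 9, 4, 9]
r3 m[φ2→X15] = [108864, 108864, 72576, 62208]
r3 m[φ3→X12] = [2, 2, 8, 8]
r3 m[φ4→X11] = [9, 4, 2, 6]
r3 m[φ5→X12] = [1, 9, 9, 9]
r3 m[φ6→X6] = [6, 7, 6, 6]
r3 m[φ7→X12] = [8, 5, 9, 3]
r3 m[X12→φ0] = [864, 7290, 20736, 15552]
r3 m[X12→φ1] = [864, 7290, 10368, 13608]
r3 m[X12→φ2] = [1296, 7290, 20736, 12096]
r3 m[X12→φ3] = [3888, 32805, 10368, 13608]
r3 m[X12→φ5] = [7776, 7290, 9216, 12096]
r3 m[X12→φ7] = [972, 13122, 9216, 36288]
r3 m[X11→φ1] = [9, 4, 2, 6]
r3 m[X11→φ4] = [8, 8, 9, 6]
r3 m[X15→φ2] = [1, 1, 1, 1]
r3 m[X6→φ0] = [6, 7, 6, 6]
r3 m[X6→φ6] = [9, 6, 4, 9]
r4 m[φ0→X12] = [54, 54, 28, 42]
r4 m[φ0→X6] = [108864, 82944, 62208, 93312]
r4 m[φ1→X12] = [27, 45, 72, 32]
r4 m[φ1→X11] = [82944, 108864, 108864, 62208]
r4 m[φ2→X12] = [6, 9, 4, 9]
r4 m[φ2→X15] = [108864, 108864, 72576, 62208]
r4 m[φ3→X12] = [2, 2, 8, 8]
r4 m[φ4→X11] = [9, 4, 2, 6]
r4 m[φ5→X12] = [1, 9, 9, 9]
r4 m[φ6→X6] = [6, 7, 6, 6]
r4 m[φ7→X12] = [8, 5, 9, 3]
r4 m[X12→φ0] = [2592, 36450, 186624, 62208]
r4 m[X12→φ1] = [5184, 43740, 72576, 81648]
r4 m[X12→φ2] = [23328, 218700, 1306368, 290304]
r4 m[X12→φ3] = [69984, 984150, 653184, 326592]
r4 m[X12→φ5] = [139968, 218700, 580608, 290304]
r4 m[X12→φ7] = [17496, 393660, 580608, 870912]
r4 m[X11→φ1] = [9, 4, 2, 6]
r4 m[X11→φ4] = [82944, 108864, 108864, 62208]
r4 m[X15→φ2] = [1, 1, 1, 1]
r4 m[X6→φ0] = [6, 7, 6, 6]
r4 m[X6→φ6] = [108864, 82944, 62208, 93312]
r5 m[φ0→X12] = [54, 54, 28, 42]
r5 m[φ0→X6] = [435456, 746496, 559872, 373248]
r5 m[φ1→X12] = [27, 45, 72, 32]
r5 m[φ1→X11] = [580608, 653184, 653184, 435456]
r5 m[φ2→X12] = [6, 9, 4, 9]
r5 m[φ2→X15] = [2612736, 5225472, 3919104, 3919104]
r5 m[φ3→X12] = [2, 2, 8, 8]
r5 m[φ4→X11] = [9, 4, 2, 6]
r5 m[φ5→X12] = [1, 9, 9, 9]
r5 m[φ6→X6] = [6, 7, 6, 6]
r5 m[φ7→X12] = [8, 5, 9, 3]
r5 m[X12→φ0] = [2592, 36450, 186624, 62208]
r5 m[X12→φ1] = [5184, 43740, 72576, 81648]
r5 m[X12→φ2] = [23328, 218700, 1306368, 290304]
r5 m[X12→φ3] = [69984, 984150, 653184, 326592]
r5 m[X12→φ5] = [139968, 218700, 580608, 290304]
r5 m[X12→φ7] = [17496, 393660, 580608, 870912]
r5 m[X11→φ1] = [9, 4, 2, 6]
r5 m[X11→φ4] = [82944, 108864, 108864, 62208]
r5 m[X15→φ2] = [1, 1, 1, 1]
r5 m[X6→φ0] = [6, 7, 6, 6]
r5 m[X6→φ6] = [108864, 82944, 62208, 93312]
r6 m[φ0→X12] = [54, 54, 28, 42]
r6 m[φ0→X6] = [435456, 746496, 559872, 373248]
r6 m[φ1→X12] = [27, 45, 72, 32]
r6 m[φ1→X11] = [580608, 653184, 653184, 435456]
r6 m[φ2→X12] = [6, 9, 4, 9]
r6 m[φ2→X15] = [2612736, 5225472, 3919104, 3919104]
r6 m[φ3→X12] = [2, 2, 8, 8]
r6 m[φ4→X11] = [9, 4, 2, 6]
r6 m[φ5→X12] = [1, 9, 9, 9]
r6 m[φ6→X6] = [6, 7, 6, 6]
r6 m[φ7→X12] = [8, 5, 9, 3]
r6 m[X12→φ0] = [2592, 36450, 186624, 62208]
r6 m[X12→φ1] = [5184, 43740, 72576, 81648]
r6 m[X12→φ2] = [23328, 218700, 1306368, 290304]
r6 m[X12→φ3] = [69984, 984150, 653184, 326592]
r6 m[X12→φ5] = [139968, 218700, 580608, 290304]
r6 m[X12→φ7] = [17496, 393660, 580608, 870912]
r6 m[X11→φ1] = [9, 4, 2, 6]
r6 m[X11→φ4] = [580608, 653184, 653184, 435456]
r6 m[X15→φ2] = [1, 1, 1, 1]
r6 m[X6→φ0] = [6, 7, 6, 6]
r6 m[X6→φ6] = [435456, 746496, 559872, 373248]
r7 m[φ0→X12] = [54, 54, 28, 42]
r7 m[φ0→X6] = [435456, 746496, 559872, 373248]
r7 m[φ1→X12] = [27, 45, 72, 32]
r7 m[φ1→X11] = [580608, 653184, 653184, 435456]
r7 m[φ2→X12] = [6, 9, 4, 9]
r7 m[φ2→X15] = [2612736, 5225472, 3919104, 3919104]
r7 m[φ3→X12] = [2, 2, 8, 8]
r7 m[φ4→X11] = [9, 4, 2, 6]
r7 m[φ5→X12] = [1, 9, 9, 9]
r7 m[φ6→X6] = [6, 7, 6, 6]
r7 m[φ7→X12] = [8, 5, 9, 3]
r7 m[X12→φ0] = [2592, 36450, 186624, 62208]
r7 m[X12→φ1] = [5184, 43740, 72576, 81648]
r7 m[X12→φ2] = [23328, 218700, 1306368, 290304]
r7 m[X12→φ3] = [69984, 984150, 653184, 326592]
r7 m[X12→φ5] = [139968, 218700, 580608, 290304]
r7 m[X12→φ7] = [17496, 393660, 580608, 870912]
r7 m[X11→φ1] = [9, 4, 2, 6]
r7 m[X11→φ4] = [580608, 653184, 653184, 435456]
r7 m[X15→φ2] = [1, 1, 1, 1]
r7 m[X6→φ0] = [6, 7, 6, 6]
r7 m[X6→φ6] = [435456, 746496, 559872, 373248]
fixed point reached at round 7
traceback from X12: (X12=2, X11=0, X15=1, X6=1), score=5225472

assignment: (X12=2, X11=0, X15=1, X6=1); score = 5225472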